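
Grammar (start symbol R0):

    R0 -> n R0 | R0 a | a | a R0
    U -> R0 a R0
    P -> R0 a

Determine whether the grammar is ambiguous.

Witness: a a

Derivation 1: R0 ⇒ R0 a ⇒ a a
Derivation 2: R0 ⇒ a R0 ⇒ a a

Two distinct leftmost derivations for the same string.

Ambiguous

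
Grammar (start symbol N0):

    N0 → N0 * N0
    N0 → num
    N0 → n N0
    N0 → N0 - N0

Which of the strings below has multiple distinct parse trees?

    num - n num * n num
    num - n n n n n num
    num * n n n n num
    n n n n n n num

num - n num * n num

num - n num * n num: 3 trees
num - n n n n n num: 1 tree
num * n n n n num: 1 tree
n n n n n n num: 1 tree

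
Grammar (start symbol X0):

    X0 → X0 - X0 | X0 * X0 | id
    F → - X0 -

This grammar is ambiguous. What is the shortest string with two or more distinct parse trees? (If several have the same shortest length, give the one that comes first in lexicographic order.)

length 1: no string has ≥2 trees
length 3: no string has ≥2 trees
length 5: id * id * id has 2 parse trees

Two derivations of id * id * id:
  X0 ⇒ X0 * X0 ⇒ X0 * X0 * X0 ⇒ id * X0 * X0 ⇒ id * id * X0 ⇒ id * id * id
  X0 ⇒ X0 * X0 ⇒ id * X0 ⇒ id * X0 * X0 ⇒ id * id * X0 ⇒ id * id * id

id * id * id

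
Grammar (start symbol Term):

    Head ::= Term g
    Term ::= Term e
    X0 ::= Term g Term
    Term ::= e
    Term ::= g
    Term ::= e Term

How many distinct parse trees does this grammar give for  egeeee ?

5

Parse trees for egeeee:
  [Term [Term [Term [Term [Term e [Term g]] e] e] e] e]
  [Term [Term [Term [Term e [Term [Term g] e]] e] e] e]
  [Term [Term [Term e [Term [Term [Term g] e] e]] e] e]
  [Term [Term e [Term [Term [Term [Term g] e] e] e]] e]
  [Term e [Term [Term [Term [Term [Term g] e] e] e] e]]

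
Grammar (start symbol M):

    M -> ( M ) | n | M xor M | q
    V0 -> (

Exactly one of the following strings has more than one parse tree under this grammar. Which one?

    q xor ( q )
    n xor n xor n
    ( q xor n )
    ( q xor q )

n xor n xor n

q xor ( q ): 1 tree
n xor n xor n: 2 trees
( q xor n ): 1 tree
( q xor q ): 1 tree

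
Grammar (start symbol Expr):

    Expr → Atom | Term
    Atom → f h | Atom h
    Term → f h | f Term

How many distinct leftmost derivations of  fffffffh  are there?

Parse trees for fffffffh:
  [Expr [Term f [Term f [Term f [Term f [Term f [Term f [Term f h]]]]]]]]

1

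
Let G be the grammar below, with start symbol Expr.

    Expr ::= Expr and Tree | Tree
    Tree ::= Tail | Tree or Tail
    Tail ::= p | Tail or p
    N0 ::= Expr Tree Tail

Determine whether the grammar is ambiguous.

Witness: p or p

Derivation 1: Expr ⇒ Tree ⇒ Tail ⇒ Tail or p ⇒ p or p
Derivation 2: Expr ⇒ Tree ⇒ Tree or Tail ⇒ Tail or Tail ⇒ p or Tail ⇒ p or p

Two distinct leftmost derivations for the same string.

Ambiguous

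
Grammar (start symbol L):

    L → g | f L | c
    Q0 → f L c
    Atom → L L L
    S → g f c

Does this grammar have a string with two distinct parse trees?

Unambiguous

Only L is reachable from L; ignoring the rest: Restricted to the reachable nonterminals, every rule has the form A → t or A → t B, and no two rules for the same A share a first terminal. The grammar encodes a DFA — one run per string.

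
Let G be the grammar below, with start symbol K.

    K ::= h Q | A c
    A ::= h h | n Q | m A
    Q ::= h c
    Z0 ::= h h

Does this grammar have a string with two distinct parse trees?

Ambiguous

Witness: h h c

Derivation 1: K ⇒ h Q ⇒ h h c
Derivation 2: K ⇒ A c ⇒ h h c

Two distinct leftmost derivations for the same string.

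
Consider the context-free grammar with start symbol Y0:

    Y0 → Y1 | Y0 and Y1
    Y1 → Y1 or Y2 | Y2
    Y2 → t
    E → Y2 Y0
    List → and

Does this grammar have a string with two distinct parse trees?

Only Y0, Y1, Y2 are reachable from Y0; ignoring the rest: Y0 → Y0 and Y1 | Y1  ;  Y1 → Y1 or Y2 | Y2  — a left-associative chain with Y2 at the bottom. Each string factors uniquely by precedence.

Unambiguous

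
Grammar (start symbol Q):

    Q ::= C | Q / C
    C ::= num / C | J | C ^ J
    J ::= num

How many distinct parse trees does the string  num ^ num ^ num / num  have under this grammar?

Parse trees for num ^ num ^ num / num:
  [Q [Q [C [C [C [J num]] ^ [J num]] ^ [J num]]] / [C [J num]]]

1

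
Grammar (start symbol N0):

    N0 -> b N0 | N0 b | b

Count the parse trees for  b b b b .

8

Parse trees for b b b b:
  [N0 b [N0 b [N0 b [N0 b]]]]
  [N0 b [N0 b [N0 [N0 b] b]]]
  [N0 b [N0 [N0 b [N0 b]] b]]
  [N0 b [N0 [N0 [N0 b] b] b]]
  [N0 [N0 b [N0 b [N0 b]]] b]
  [N0 [N0 b [N0 [N0 b] b]] b]
  [N0 [N0 [N0 b [N0 b]] b] b]
  [N0 [N0 [N0 [N0 b] b] b] b]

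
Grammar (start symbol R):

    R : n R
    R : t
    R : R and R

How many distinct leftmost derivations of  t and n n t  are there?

1

Parse trees for t and n n t:
  [R [R t] and [R n [R n [R t]]]]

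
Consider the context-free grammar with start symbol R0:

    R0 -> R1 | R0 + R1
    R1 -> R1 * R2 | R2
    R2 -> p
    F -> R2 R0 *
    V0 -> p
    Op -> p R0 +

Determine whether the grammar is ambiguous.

(F, V0, Op are unreachable from R0, so their rules don't affect L(R0).) R0 → R0 + R1 | R1  ;  R1 → R1 * R2 | R2  — a left-associative chain with R2 at the bottom. Each string factors uniquely by precedence.

Unambiguous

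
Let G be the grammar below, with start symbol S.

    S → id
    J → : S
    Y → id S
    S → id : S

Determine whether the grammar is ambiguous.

Unambiguous

Only S is reachable from S; ignoring the rest: The reachable grammar is A → atom sep A | atom. Each atom is followed by either the separator (recurse) or end-of-string (stop) — no choice point.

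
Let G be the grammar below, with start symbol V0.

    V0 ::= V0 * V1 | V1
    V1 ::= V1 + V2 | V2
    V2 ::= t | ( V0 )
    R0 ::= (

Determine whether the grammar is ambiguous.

Only V0, V1, V2 are reachable from V0; ignoring the rest: V0 → V0 * V1 | V1  ;  V1 → V1 + V2 | V2  — a left-associative chain with V2 at the bottom. Each string factors uniquely by precedence.

Unambiguous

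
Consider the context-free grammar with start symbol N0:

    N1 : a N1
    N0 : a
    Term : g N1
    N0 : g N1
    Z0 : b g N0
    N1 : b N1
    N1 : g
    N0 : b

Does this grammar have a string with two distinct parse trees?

Unambiguous

Only N0, N1 are reachable from N0; ignoring the rest: Each reachable nonterminal has at most one production per leading terminal, and all productions are right-linear; the derivation is determined token-by-token.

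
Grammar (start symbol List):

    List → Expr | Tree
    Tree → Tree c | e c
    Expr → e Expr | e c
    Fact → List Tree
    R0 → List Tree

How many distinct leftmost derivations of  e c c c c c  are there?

Parse trees for e c c c c c:
  [List [Tree [Tree [Tree [Tree [Tree e c] c] c] c] c]]

1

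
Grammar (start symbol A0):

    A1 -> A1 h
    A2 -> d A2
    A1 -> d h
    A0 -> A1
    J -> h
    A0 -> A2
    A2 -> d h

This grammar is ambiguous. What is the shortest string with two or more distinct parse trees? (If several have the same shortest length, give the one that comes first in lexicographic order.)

length 2: d h has 2 parse trees

Two derivations of d h:
  A0 ⇒ A1 ⇒ d h
  A0 ⇒ A2 ⇒ d h

d h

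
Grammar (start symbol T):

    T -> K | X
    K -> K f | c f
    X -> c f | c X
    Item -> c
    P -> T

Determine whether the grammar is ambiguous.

Ambiguous

Witness: c f

Derivation 1: T ⇒ K ⇒ c f
Derivation 2: T ⇒ X ⇒ c f

Two distinct leftmost derivations for the same string.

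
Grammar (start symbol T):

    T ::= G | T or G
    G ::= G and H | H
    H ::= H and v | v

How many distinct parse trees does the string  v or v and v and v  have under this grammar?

Parse trees for v or v and v and v:
  [T [T [G [H v]]] or [G [G [H v]] and [H [H v] and v]]]
  [T [T [G [H v]]] or [G [G [G [H v]] and [H v]] and [H v]]]
  [T [T [G [H v]]] or [G [G [H [H v] and v]] and [H v]]]
  [T [T [G [H v]]] or [G [H [H [H v] and v] and v]]]

4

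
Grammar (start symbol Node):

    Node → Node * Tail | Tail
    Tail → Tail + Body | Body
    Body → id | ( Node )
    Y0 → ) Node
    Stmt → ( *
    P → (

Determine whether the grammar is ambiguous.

Only Node, Tail, Body are reachable from Node; ignoring the rest: Node → Node * Tail | Tail  ;  Tail → Tail + Body | Body  — a left-associative chain with Body at the bottom. Each string factors uniquely by precedence.

Unambiguous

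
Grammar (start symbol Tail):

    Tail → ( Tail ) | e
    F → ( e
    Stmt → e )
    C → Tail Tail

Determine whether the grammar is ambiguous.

(F, Stmt, C are unreachable from Tail, so their rules don't affect L(Tail).) L(Tail) is { openⁿ atom closeⁿ : n ≥ 0 }. The bracket depth fixes n, and the derivation is forced at every step.

Unambiguous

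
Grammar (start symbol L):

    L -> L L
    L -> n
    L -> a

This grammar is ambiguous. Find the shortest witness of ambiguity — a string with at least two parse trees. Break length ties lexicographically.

length 1: no string has ≥2 trees
length 2: no string has ≥2 trees
length 3: a a a has 2 parse trees

Two derivations of a a a:
  L ⇒ L L ⇒ L L L ⇒ a L L ⇒ a a L ⇒ a a a
  L ⇒ L L ⇒ a L ⇒ a L L ⇒ a a L ⇒ a a a

a a a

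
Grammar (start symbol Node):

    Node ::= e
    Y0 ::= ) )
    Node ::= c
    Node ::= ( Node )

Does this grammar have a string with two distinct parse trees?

Unambiguous

Only Node is reachable from Node; ignoring the rest: L(Node) is { openⁿ atom closeⁿ : n ≥ 0 }. The bracket depth fixes n, and the derivation is forced at every step.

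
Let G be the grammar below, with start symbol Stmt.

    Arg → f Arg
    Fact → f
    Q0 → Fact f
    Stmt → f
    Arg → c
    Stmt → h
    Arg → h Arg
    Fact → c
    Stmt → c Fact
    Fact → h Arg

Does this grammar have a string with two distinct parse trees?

Only Stmt, Fact, Arg are reachable from Stmt; ignoring the rest: Restricted to the reachable nonterminals, every rule has the form A → t or A → t B, and no two rules for the same A share a first terminal. The grammar encodes a DFA — one run per string.

Unambiguous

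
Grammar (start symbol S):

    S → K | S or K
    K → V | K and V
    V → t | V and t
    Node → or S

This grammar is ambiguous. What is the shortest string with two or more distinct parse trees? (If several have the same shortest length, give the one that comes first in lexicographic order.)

t and t

length 1: no string has ≥2 trees
length 3: t and t has 2 parse trees

Two derivations of t and t:
  S ⇒ K ⇒ V ⇒ V and t ⇒ t and t
  S ⇒ K ⇒ K and V ⇒ V and V ⇒ t and V ⇒ t and t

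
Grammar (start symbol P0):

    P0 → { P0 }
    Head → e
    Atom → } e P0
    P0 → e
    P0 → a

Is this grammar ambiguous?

Only P0 is reachable from P0; ignoring the rest: Each string is a nest of matched brackets around a single atom. An opening bracket forces the recursive rule; an atom forces the base rule.

Unambiguous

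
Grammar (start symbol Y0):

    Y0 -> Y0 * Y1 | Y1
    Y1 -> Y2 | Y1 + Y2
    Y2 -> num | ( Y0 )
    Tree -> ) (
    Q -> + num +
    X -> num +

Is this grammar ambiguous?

Unambiguous

(Tree, Q, X are unreachable from Y0, so their rules don't affect L(Y0).) This is a standard precedence ladder (Y0 over Y1 over Y2), with each level left-recursive on its own operator ('*' at Y0, '+' at Y1). That structure is LR(1), hence unambiguous.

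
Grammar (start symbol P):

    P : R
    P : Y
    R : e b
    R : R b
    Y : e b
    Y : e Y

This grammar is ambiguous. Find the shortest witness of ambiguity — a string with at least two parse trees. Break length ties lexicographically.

e b

length 2: e b has 2 parse trees

Two derivations of e b:
  P ⇒ R ⇒ e b
  P ⇒ Y ⇒ e b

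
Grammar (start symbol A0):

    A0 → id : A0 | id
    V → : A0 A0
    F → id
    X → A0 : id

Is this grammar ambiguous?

Unambiguous

(V, F, X are unreachable from A0, so their rules don't affect L(A0).) The reachable grammar is A → atom sep A | atom. Each atom is followed by either the separator (recurse) or end-of-string (stop) — no choice point.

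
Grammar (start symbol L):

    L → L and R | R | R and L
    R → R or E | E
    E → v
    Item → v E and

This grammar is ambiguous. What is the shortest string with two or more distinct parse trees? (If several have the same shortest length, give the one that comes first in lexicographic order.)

length 1: no string has ≥2 trees
length 3: v and v has 2 parse trees

Two derivations of v and v:
  L ⇒ L and R ⇒ R and R ⇒ E and R ⇒ v and R ⇒ v and E ⇒ v and v
  L ⇒ R and L ⇒ E and L ⇒ v and L ⇒ v and R ⇒ v and E ⇒ v and v

v and v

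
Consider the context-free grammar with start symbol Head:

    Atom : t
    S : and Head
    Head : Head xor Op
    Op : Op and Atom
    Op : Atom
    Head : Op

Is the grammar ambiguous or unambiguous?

Unambiguous

(S is unreachable from Head, so its rules don't affect L(Head).) This is a standard precedence ladder (Head over Op over Atom), with each level left-recursive on its own operator ('xor' at Head, 'and' at Op). That structure is LR(1), hence unambiguous.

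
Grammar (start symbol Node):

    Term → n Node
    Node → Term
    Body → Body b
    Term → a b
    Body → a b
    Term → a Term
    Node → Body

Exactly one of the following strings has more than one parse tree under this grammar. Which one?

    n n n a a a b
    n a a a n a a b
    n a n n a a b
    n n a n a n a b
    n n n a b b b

n n a n a n a b

n n n a a a b: 1 tree
n a a a n a a b: 1 tree
n a n n a a b: 1 tree
n n a n a n a b: 2 trees
n n n a b b b: 1 tree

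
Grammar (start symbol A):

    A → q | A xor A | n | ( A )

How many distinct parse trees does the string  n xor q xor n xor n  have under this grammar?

Parse trees for n xor q xor n xor n:
  [A [A n] xor [A [A q] xor [A [A n] xor [A n]]]]
  [A [A n] xor [A [A [A q] xor [A n]] xor [A n]]]
  [A [A [A n] xor [A q]] xor [A [A n] xor [A n]]]
  [A [A [A n] xor [A [A q] xor [A n]]] xor [A n]]
  [A [A [A [A n] xor [A q]] xor [A n]] xor [A n]]

5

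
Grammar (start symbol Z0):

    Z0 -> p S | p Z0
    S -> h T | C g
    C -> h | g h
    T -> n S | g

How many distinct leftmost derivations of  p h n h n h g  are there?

Parse trees for p h n h n h g:
  [Z0 p [S h [T n [S h [T n [S h [T g]]]]]]]
  [Z0 p [S h [T n [S h [T n [S [C h] g]]]]]]

2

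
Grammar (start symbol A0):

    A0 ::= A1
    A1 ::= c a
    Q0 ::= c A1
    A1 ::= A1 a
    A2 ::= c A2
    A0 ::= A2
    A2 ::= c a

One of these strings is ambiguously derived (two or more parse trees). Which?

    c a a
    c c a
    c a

c a a: 1 tree
c c a: 1 tree
c a: 2 trees

c a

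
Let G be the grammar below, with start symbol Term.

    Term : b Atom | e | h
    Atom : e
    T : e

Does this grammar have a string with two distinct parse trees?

Unambiguous

Only Term, Atom are reachable from Term; ignoring the rest: The reachable rules are right-linear with at most one rule per (nonterminal, next-terminal) pair. Each input token forces the next rule, so parsing is deterministic.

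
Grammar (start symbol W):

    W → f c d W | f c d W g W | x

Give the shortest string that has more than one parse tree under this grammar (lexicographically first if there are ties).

f c d f c d x g x

length 1: no string has ≥2 trees
length 4: no string has ≥2 trees
length 6: no string has ≥2 trees
length 7: no string has ≥2 trees
length 9: f c d f c d x g x has 2 parse trees

Two derivations of f c d f c d x g x:
  W ⇒ f c d W ⇒ f c d f c d W g W ⇒ f c d f c d x g W ⇒ f c d f c d x g x
  W ⇒ f c d W g W ⇒ f c d f c d W g W ⇒ f c d f c d x g W ⇒ f c d f c d x g x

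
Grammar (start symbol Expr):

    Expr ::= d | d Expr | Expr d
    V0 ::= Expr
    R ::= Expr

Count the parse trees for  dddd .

Parse trees for dddd:
  [Expr d [Expr d [Expr d [Expr d]]]]
  [Expr d [Expr d [Expr [Expr d] d]]]
  [Expr d [Expr [Expr d [Expr d]] d]]
  [Expr d [Expr [Expr [Expr d] d] d]]
  [Expr [Expr d [Expr d [Expr d]]] d]
  [Expr [Expr d [Expr [Expr d] d]] d]
  [Expr [Expr [Expr d [Expr d]] d] d]
  [Expr [Expr [Expr [Expr d] d] d] d]

8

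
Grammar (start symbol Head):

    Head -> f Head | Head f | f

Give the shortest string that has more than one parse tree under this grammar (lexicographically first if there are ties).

length 1: no string has ≥2 trees
length 2: f f has 2 parse trees

Two derivations of f f:
  Head ⇒ f Head ⇒ f f
  Head ⇒ Head f ⇒ f f

f f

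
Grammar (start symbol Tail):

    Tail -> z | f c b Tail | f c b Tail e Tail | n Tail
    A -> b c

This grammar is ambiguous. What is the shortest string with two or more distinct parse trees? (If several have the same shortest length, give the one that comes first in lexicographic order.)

length 1: no string has ≥2 trees
length 2: no string has ≥2 trees
length 3: no string has ≥2 trees
length 4: no string has ≥2 trees
length 5: no string has ≥2 trees
length 6: no string has ≥2 trees
length 7: no string has ≥2 trees
length 8: no string has ≥2 trees
length 9: f c b f c b z e z has 2 parse trees

Two derivations of f c b f c b z e z:
  Tail ⇒ f c b Tail ⇒ f c b f c b Tail e Tail ⇒ f c b f c b z e Tail ⇒ f c b f c b z e z
  Tail ⇒ f c b Tail e Tail ⇒ f c b f c b Tail e Tail ⇒ f c b f c b z e Tail ⇒ f c b f c b z e z

f c b f c b z e z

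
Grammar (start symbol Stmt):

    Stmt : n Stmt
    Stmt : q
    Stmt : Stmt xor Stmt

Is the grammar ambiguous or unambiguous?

Witness: n q xor q

Derivation 1: Stmt ⇒ n Stmt ⇒ n Stmt xor Stmt ⇒ n q xor Stmt ⇒ n q xor q
Derivation 2: Stmt ⇒ Stmt xor Stmt ⇒ n Stmt xor Stmt ⇒ n q xor Stmt ⇒ n q xor q

Two distinct leftmost derivations for the same string.

Ambiguous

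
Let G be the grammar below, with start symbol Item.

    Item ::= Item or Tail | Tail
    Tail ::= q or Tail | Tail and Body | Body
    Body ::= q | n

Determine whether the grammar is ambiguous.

Witness: q or n

Derivation 1: Item ⇒ Item or Tail ⇒ Tail or Tail ⇒ Body or Tail ⇒ q or Tail ⇒ q or Body ⇒ q or n
Derivation 2: Item ⇒ Tail ⇒ q or Tail ⇒ q or Body ⇒ q or n

Two distinct leftmost derivations for the same string.

Ambiguous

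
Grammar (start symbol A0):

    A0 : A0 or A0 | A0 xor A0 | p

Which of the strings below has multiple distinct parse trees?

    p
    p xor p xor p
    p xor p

p xor p xor p

p: 1 tree
p xor p xor p: 2 trees
p xor p: 1 tree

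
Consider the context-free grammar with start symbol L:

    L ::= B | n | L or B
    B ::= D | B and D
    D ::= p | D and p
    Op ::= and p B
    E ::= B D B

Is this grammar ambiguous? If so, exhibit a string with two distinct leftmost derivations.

Ambiguous

Witness: p and p

Derivation 1: L ⇒ B ⇒ D ⇒ D and p ⇒ p and p
Derivation 2: L ⇒ B ⇒ B and D ⇒ D and D ⇒ p and D ⇒ p and p

Two distinct leftmost derivations for the same string.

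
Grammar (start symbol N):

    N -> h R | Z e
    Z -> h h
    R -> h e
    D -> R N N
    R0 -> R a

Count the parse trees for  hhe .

2

Parse trees for hhe:
  [N h [R h e]]
  [N [Z h h] e]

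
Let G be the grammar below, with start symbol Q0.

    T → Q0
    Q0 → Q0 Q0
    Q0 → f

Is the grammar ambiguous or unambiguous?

Ambiguous

Witness: f f f

Derivation 1: Q0 ⇒ Q0 Q0 ⇒ Q0 Q0 Q0 ⇒ f Q0 Q0 ⇒ f f Q0 ⇒ f f f
Derivation 2: Q0 ⇒ Q0 Q0 ⇒ f Q0 ⇒ f Q0 Q0 ⇒ f f Q0 ⇒ f f f

Two distinct leftmost derivations for the same string.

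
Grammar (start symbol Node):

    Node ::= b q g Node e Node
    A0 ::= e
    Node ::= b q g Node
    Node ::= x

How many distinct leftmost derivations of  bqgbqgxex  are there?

2

Parse trees for bqgbqgxex:
  [Node b q g [Node b q g [Node x]] e [Node x]]
  [Node b q g [Node b q g [Node x] e [Node x]]]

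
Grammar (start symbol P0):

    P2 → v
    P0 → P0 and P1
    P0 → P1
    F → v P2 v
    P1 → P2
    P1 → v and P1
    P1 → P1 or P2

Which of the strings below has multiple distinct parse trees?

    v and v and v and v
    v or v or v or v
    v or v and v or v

v and v and v and v: 8 trees
v or v or v or v: 1 tree
v or v and v or v: 1 tree

v and v and v and v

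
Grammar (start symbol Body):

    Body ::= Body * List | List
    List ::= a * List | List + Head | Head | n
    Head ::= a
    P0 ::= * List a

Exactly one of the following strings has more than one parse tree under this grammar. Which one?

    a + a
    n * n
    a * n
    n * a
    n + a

a * n

a + a: 1 tree
n * n: 1 tree
a * n: 2 trees
n * a: 1 tree
n + a: 1 tree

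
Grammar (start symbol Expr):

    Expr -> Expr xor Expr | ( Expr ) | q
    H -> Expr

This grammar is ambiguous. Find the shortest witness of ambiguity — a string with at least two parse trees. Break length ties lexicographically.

length 1: no string has ≥2 trees
length 3: no string has ≥2 trees
length 5: q xor q xor q has 2 parse trees

Two derivations of q xor q xor q:
  Expr ⇒ Expr xor Expr ⇒ Expr xor Expr xor Expr ⇒ q xor Expr xor Expr ⇒ q xor q xor Expr ⇒ q xor q xor q
  Expr ⇒ Expr xor Expr ⇒ q xor Expr ⇒ q xor Expr xor Expr ⇒ q xor q xor Expr ⇒ q xor q xor q

q xor q xor q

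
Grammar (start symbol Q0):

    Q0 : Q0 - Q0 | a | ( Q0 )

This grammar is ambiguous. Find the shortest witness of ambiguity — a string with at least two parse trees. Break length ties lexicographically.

a - a - a

length 1: no string has ≥2 trees
length 3: no string has ≥2 trees
length 5: a - a - a has 2 parse trees

Two derivations of a - a - a:
  Q0 ⇒ Q0 - Q0 ⇒ Q0 - Q0 - Q0 ⇒ a - Q0 - Q0 ⇒ a - a - Q0 ⇒ a - a - a
  Q0 ⇒ Q0 - Q0 ⇒ a - Q0 ⇒ a - Q0 - Q0 ⇒ a - a - Q0 ⇒ a - a - a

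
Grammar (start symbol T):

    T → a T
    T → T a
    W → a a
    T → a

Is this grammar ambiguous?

Ambiguous

Witness: a a

Derivation 1: T ⇒ a T ⇒ a a
Derivation 2: T ⇒ T a ⇒ a a

Two distinct leftmost derivations for the same string.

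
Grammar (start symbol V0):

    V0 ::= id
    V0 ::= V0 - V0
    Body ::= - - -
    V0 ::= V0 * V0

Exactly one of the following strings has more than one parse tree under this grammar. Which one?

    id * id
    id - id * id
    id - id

id - id * id

id * id: 1 tree
id - id * id: 2 trees
id - id: 1 tree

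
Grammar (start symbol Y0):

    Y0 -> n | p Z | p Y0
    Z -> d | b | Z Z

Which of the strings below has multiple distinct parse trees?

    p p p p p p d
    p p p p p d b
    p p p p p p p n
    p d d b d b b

p d d b d b b

p p p p p p d: 1 tree
p p p p p d b: 1 tree
p p p p p p p n: 1 tree
p d d b d b b: 42 trees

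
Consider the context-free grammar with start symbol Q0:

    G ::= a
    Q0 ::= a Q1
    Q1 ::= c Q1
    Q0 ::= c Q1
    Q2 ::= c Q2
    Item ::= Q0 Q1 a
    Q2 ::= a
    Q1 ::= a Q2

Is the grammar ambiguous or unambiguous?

Only Q0, Q1, Q2 are reachable from Q0; ignoring the rest: Each reachable nonterminal has at most one production per leading terminal, and all productions are right-linear; the derivation is determined token-by-token.

Unambiguous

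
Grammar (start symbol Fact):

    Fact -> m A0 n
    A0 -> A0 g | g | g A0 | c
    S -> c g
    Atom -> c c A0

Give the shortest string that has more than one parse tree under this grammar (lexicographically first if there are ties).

length 3: no string has ≥2 trees
length 4: m g g n has 2 parse trees

Two derivations of m g g n:
  Fact ⇒ m A0 n ⇒ m A0 g n ⇒ m g g n
  Fact ⇒ m A0 n ⇒ m g A0 n ⇒ m g g n

m g g n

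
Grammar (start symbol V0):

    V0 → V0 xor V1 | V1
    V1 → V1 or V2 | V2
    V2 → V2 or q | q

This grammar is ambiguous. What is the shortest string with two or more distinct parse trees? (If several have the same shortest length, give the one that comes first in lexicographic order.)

q or q

length 1: no string has ≥2 trees
length 3: q or q has 2 parse trees

Two derivations of q or q:
  V0 ⇒ V1 ⇒ V1 or V2 ⇒ V2 or V2 ⇒ q or V2 ⇒ q or q
  V0 ⇒ V1 ⇒ V2 ⇒ V2 or q ⇒ q or q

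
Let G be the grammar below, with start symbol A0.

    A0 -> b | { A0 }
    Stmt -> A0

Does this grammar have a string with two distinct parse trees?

(Stmt is unreachable from A0, so its rules don't affect L(A0).) L(A0) is { openⁿ atom closeⁿ : n ≥ 0 }. The bracket depth fixes n, and the derivation is forced at every step.

Unambiguous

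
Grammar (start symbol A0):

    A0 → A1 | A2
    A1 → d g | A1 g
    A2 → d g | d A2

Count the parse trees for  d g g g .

Parse trees for d g g g:
  [A0 [A1 [A1 [A1 d g] g] g]]

1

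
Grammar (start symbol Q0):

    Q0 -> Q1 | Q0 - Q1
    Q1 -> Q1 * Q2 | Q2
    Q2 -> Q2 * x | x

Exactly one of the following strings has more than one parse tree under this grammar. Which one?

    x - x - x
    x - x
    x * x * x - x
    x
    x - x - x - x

x - x - x: 1 tree
x - x: 1 tree
x * x * x - x: 4 trees
x: 1 tree
x - x - x - x: 1 tree

x * x * x - x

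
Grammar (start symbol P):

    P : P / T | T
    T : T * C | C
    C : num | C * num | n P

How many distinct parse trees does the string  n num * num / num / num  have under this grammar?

Parse trees for n num * num / num / num:
  [P [P [P [T [T [C n [P [T [C num]]]]] * [C num]]] / [T [C num]]] / [T [C num]]]
  [P [P [P [T [C [C n [P [T [C num]]]] * num]]] / [T [C num]]] / [T [C num]]]
  [P [P [P [T [C n [P [T [T [C num]] * [C num]]]]]] / [T [C num]]] / [T [C num]]]
  [P [P [P [T [C n [P [T [C [C num] * num]]]]]] / [T [C num]]] / [T [C num]]]
  [P [P [T [C n [P [P [T [T [C num]] * [C num]]] / [T [C num]]]]]] / [T [C num]]]
  [P [P [T [C n [P [P [T [C [C num] * num]]] / [T [C num]]]]]] / [T [C num]]]
  [P [T [C n [P [P [P [T [T [C num]] * [C num]]] / [T [C num]]] / [T [C num]]]]]]
  [P [T [C n [P [P [P [T [C [C num] * num]]] / [T [C num]]] / [T [C num]]]]]]

8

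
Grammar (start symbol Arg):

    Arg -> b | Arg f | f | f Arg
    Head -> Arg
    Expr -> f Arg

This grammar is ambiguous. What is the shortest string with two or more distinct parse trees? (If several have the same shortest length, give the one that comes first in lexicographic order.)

length 1: no string has ≥2 trees
length 2: f f has 2 parse trees

Two derivations of f f:
  Arg ⇒ Arg f ⇒ f f
  Arg ⇒ f Arg ⇒ f f

f f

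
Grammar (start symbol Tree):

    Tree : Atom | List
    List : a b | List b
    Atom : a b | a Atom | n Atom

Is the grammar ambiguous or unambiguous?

Witness: a b

Derivation 1: Tree ⇒ Atom ⇒ a b
Derivation 2: Tree ⇒ List ⇒ a b

Two distinct leftmost derivations for the same string.

Ambiguous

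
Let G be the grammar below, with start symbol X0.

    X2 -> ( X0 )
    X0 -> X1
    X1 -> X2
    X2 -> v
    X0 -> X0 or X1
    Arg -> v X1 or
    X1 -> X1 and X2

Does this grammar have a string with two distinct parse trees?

Only X0, X1, X2 are reachable from X0; ignoring the rest: X0 → X0 or X1 | X1  ;  X1 → X1 and X2 | X2  — a left-associative chain with X2 at the bottom. Each string factors uniquely by precedence.

Unambiguous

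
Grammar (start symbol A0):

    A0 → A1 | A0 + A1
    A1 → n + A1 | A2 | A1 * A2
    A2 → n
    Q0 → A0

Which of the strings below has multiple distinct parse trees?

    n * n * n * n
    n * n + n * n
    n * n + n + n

n * n * n * n: 1 tree
n * n + n * n: 1 tree
n * n + n + n: 2 trees

n * n + n + n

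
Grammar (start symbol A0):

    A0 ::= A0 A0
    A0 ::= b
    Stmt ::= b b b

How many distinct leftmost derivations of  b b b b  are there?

5

Parse trees for b b b b:
  [A0 [A0 b] [A0 [A0 b] [A0 [A0 b] [A0 b]]]]
  [A0 [A0 b] [A0 [A0 [A0 b] [A0 b]] [A0 b]]]
  [A0 [A0 [A0 b] [A0 b]] [A0 [A0 b] [A0 b]]]
  [A0 [A0 [A0 b] [A0 [A0 b] [A0 b]]] [A0 b]]
  [A0 [A0 [A0 [A0 b] [A0 b]] [A0 b]] [A0 b]]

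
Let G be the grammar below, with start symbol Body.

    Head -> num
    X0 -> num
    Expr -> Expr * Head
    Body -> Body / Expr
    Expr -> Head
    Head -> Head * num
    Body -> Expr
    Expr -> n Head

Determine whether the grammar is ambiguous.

Witness: num * num

Derivation 1: Body ⇒ Expr ⇒ Expr * Head ⇒ Head * Head ⇒ num * Head ⇒ num * num
Derivation 2: Body ⇒ Expr ⇒ Head ⇒ Head * num ⇒ num * num

Two distinct leftmost derivations for the same string.

Ambiguous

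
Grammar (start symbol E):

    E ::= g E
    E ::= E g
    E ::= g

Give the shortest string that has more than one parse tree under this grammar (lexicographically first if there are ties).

length 1: no string has ≥2 trees
length 2: g g has 2 parse trees

Two derivations of g g:
  E ⇒ g E ⇒ g g
  E ⇒ E g ⇒ g g

g g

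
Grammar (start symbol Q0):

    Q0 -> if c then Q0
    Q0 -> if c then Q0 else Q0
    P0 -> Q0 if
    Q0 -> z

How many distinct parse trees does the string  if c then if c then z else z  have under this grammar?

Parse trees for if c then if c then z else z:
  [Q0 if c then [Q0 if c then [Q0 z] else [Q0 z]]]
  [Q0 if c then [Q0 if c then [Q0 z]] else [Q0 z]]

2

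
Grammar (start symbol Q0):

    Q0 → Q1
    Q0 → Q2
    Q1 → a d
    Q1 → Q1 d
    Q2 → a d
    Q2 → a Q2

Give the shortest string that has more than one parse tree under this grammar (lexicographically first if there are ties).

length 2: a d has 2 parse trees

Two derivations of a d:
  Q0 ⇒ Q1 ⇒ a d
  Q0 ⇒ Q2 ⇒ a d

a d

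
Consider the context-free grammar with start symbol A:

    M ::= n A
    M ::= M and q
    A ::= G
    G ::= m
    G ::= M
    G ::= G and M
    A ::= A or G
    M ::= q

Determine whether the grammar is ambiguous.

Ambiguous

Witness: q and q

Derivation 1: A ⇒ G ⇒ M ⇒ M and q ⇒ q and q
Derivation 2: A ⇒ G ⇒ G and M ⇒ M and M ⇒ q and M ⇒ q and q

Two distinct leftmost derivations for the same string.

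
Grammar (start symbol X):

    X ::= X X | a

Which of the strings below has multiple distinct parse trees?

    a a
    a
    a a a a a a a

a a a a a a a

a a: 1 tree
a: 1 tree
a a a a a a a: 132 trees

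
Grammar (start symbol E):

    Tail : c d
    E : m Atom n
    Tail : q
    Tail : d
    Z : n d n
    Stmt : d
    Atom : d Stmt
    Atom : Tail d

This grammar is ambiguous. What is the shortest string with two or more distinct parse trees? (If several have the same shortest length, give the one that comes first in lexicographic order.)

length 4: m d d n has 2 parse trees

Two derivations of m d d n:
  E ⇒ m Atom n ⇒ m d Stmt n ⇒ m d d n
  E ⇒ m Atom n ⇒ m Tail d n ⇒ m d d n

m d d n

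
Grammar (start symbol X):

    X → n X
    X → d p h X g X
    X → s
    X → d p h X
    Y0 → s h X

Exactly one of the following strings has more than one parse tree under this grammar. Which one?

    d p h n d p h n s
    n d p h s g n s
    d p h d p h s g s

d p h d p h s g s

d p h n d p h n s: 1 tree
n d p h s g n s: 1 tree
d p h d p h s g s: 2 trees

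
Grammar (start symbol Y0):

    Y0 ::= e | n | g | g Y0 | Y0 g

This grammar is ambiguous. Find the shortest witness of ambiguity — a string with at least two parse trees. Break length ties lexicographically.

g g

length 1: no string has ≥2 trees
length 2: g g has 2 parse trees

Two derivations of g g:
  Y0 ⇒ g Y0 ⇒ g g
  Y0 ⇒ Y0 g ⇒ g g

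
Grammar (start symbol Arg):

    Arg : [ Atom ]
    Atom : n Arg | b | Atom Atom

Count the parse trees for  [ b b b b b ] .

Parse trees for [ b b b b b ] (showing first 6 of 14):
  [Arg [ [Atom [Atom b] [Atom [Atom b] [Atom [Atom b] [Atom [Atom b] [Atom b]]]]] ]]
  [Arg [ [Atom [Atom b] [Atom [Atom b] [Atom [Atom [Atom b] [Atom b]] [Atom b]]]] ]]
  [Arg [ [Atom [Atom b] [Atom [Atom [Atom b] [Atom b]] [Atom [Atom b] [Atom b]]]] ]]
  [Arg [ [Atom [Atom b] [Atom [Atom [Atom b] [Atom [Atom b] [Atom b]]] [Atom b]]] ]]
  [Arg [ [Atom [Atom b] [Atom [Atom [Atom [Atom b] [Atom b]] [Atom b]] [Atom b]]] ]]
  [Arg [ [Atom [Atom [Atom b] [Atom b]] [Atom [Atom b] [Atom [Atom b] [Atom b]]]] ]]

14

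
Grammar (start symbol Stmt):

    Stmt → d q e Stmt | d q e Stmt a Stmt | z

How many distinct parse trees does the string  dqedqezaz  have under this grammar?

Parse trees for dqedqezaz:
  [Stmt d q e [Stmt d q e [Stmt z] a [Stmt z]]]
  [Stmt d q e [Stmt d q e [Stmt z]] a [Stmt z]]

2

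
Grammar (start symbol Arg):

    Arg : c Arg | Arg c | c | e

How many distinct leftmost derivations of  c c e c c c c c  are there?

Parse trees for c c e c c c c c (showing first 6 of 21):
  [Arg c [Arg c [Arg [Arg [Arg [Arg [Arg [Arg e] c] c] c] c] c]]]
  [Arg c [Arg [Arg c [Arg [Arg [Arg [Arg [Arg e] c] c] c] c]] c]]
  [Arg c [Arg [Arg [Arg c [Arg [Arg [Arg [Arg e] c] c] c]] c] c]]
  [Arg c [Arg [Arg [Arg [Arg c [Arg [Arg [Arg e] c] c]] c] c] c]]
  [Arg c [Arg [Arg [Arg [Arg [Arg c [Arg [Arg e] c]] c] c] c] c]]
  [Arg c [Arg [Arg [Arg [Arg [Arg [Arg c [Arg e]] c] c] c] c] c]]

21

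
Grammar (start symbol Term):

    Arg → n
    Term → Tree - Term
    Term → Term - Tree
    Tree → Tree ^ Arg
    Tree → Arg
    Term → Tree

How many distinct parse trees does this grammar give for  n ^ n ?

1

Parse trees for n ^ n:
  [Term [Tree [Tree [Arg n]] ^ [Arg n]]]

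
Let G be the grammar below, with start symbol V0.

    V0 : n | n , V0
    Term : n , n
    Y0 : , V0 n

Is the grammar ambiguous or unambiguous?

Unambiguous

(Term, Y0 are unreachable from V0, so their rules don't affect L(V0).) Right-recursive list with a separator: after each atom, whether the separator follows determines the rule. One parse per string.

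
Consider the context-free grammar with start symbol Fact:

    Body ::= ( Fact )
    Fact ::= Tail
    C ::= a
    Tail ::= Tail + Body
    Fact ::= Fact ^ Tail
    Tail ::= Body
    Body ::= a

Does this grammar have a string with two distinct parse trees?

Only Fact, Tail, Body are reachable from Fact; ignoring the rest: The grammar is stratified — Fact handles '^' (left-recursive), Tail handles '+', Body atoms. Each operator has a fixed associativity and precedence level, so every string has one parse.

Unambiguous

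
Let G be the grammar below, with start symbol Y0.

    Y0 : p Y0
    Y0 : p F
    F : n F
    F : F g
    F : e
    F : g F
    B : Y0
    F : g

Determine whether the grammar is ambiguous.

Witness: p g g

Derivation 1: Y0 ⇒ p F ⇒ p F g ⇒ p g g
Derivation 2: Y0 ⇒ p F ⇒ p g F ⇒ p g g

Two distinct leftmost derivations for the same string.

Ambiguous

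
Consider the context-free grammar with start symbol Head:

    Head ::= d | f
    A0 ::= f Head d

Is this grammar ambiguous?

Only Head is reachable from Head; ignoring the rest: The reachable rules are right-linear with at most one rule per (nonterminal, next-terminal) pair. Each input token forces the next rule, so parsing is deterministic.

Unambiguous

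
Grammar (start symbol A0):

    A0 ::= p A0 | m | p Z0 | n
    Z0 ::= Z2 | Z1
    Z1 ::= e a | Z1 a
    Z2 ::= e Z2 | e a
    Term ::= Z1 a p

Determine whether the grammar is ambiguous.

Ambiguous

Witness: p e a

Derivation 1: A0 ⇒ p Z0 ⇒ p Z2 ⇒ p e a
Derivation 2: A0 ⇒ p Z0 ⇒ p Z1 ⇒ p e a

Two distinct leftmost derivations for the same string.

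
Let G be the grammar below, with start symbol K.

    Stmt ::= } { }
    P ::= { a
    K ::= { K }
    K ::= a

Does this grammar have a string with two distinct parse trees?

Unambiguous

(P, Stmt are unreachable from K, so their rules don't affect L(K).) Each string is a nest of matched brackets around a single atom. An opening bracket forces the recursive rule; an atom forces the base rule.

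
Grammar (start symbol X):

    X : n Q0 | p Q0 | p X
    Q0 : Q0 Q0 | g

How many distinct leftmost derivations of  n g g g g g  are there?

Parse trees for n g g g g g (showing first 6 of 14):
  [X n [Q0 [Q0 g] [Q0 [Q0 g] [Q0 [Q0 g] [Q0 [Q0 g] [Q0 g]]]]]]
  [X n [Q0 [Q0 g] [Q0 [Q0 g] [Q0 [Q0 [Q0 g] [Q0 g]] [Q0 g]]]]]
  [X n [Q0 [Q0 g] [Q0 [Q0 [Q0 g] [Q0 g]] [Q0 [Q0 g] [Q0 g]]]]]
  [X n [Q0 [Q0 g] [Q0 [Q0 [Q0 g] [Q0 [Q0 g] [Q0 g]]] [Q0 g]]]]
  [X n [Q0 [Q0 g] [Q0 [Q0 [Q0 [Q0 g] [Q0 g]] [Q0 g]] [Q0 g]]]]
  [X n [Q0 [Q0 [Q0 g] [Q0 g]] [Q0 [Q0 g] [Q0 [Q0 g] [Q0 g]]]]]

14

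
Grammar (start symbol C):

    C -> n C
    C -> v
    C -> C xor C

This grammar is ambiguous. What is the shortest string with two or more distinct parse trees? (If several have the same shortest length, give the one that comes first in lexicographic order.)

length 1: no string has ≥2 trees
length 2: no string has ≥2 trees
length 3: no string has ≥2 trees
length 4: n v xor v has 2 parse trees

Two derivations of n v xor v:
  C ⇒ n C ⇒ n C xor C ⇒ n v xor C ⇒ n v xor v
  C ⇒ C xor C ⇒ n C xor C ⇒ n v xor C ⇒ n v xor v

n v xor v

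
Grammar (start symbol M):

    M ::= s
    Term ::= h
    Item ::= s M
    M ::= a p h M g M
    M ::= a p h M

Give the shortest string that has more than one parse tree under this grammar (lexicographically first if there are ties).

a p h a p h s g s

length 1: no string has ≥2 trees
length 4: no string has ≥2 trees
length 6: no string has ≥2 trees
length 7: no string has ≥2 trees
length 9: a p h a p h s g s has 2 parse trees

Two derivations of a p h a p h s g s:
  M ⇒ a p h M g M ⇒ a p h a p h M g M ⇒ a p h a p h s g M ⇒ a p h a p h s g s
  M ⇒ a p h M ⇒ a p h a p h M g M ⇒ a p h a p h s g M ⇒ a p h a p h s g s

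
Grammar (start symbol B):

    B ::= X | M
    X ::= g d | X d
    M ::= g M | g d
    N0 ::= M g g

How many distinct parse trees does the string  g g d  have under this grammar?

1

Parse trees for g g d:
  [B [M g [M g d]]]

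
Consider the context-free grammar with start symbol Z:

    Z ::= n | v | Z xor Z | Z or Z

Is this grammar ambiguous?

Witness: n or n or n

Derivation 1: Z ⇒ Z or Z ⇒ n or Z ⇒ n or Z or Z ⇒ n or n or Z ⇒ n or n or n
Derivation 2: Z ⇒ Z or Z ⇒ Z or Z or Z ⇒ n or Z or Z ⇒ n or n or Z ⇒ n or n or n

Two distinct leftmost derivations for the same string.

Ambiguous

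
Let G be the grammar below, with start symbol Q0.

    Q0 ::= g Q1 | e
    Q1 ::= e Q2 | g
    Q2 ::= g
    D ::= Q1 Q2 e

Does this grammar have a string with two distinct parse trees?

Unambiguous

(D is unreachable from Q0, so its rules don't affect L(Q0).) Each reachable nonterminal has at most one production per leading terminal, and all productions are right-linear; the derivation is determined token-by-token.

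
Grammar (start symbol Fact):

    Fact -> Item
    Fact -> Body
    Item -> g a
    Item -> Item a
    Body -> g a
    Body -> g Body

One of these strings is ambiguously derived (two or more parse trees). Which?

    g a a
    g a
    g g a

g a

g a a: 1 tree
g a: 2 trees
g g a: 1 tree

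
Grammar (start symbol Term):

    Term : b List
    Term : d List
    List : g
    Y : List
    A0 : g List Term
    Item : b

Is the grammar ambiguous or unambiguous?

Unambiguous

Only Term, List are reachable from Term; ignoring the rest: Each reachable nonterminal has at most one production per leading terminal, and all productions are right-linear; the derivation is determined token-by-token.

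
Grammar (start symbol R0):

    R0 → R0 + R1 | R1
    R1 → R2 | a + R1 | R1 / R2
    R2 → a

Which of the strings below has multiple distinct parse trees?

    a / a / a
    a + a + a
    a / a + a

a + a + a

a / a / a: 1 tree
a + a + a: 4 trees
a / a + a: 1 tree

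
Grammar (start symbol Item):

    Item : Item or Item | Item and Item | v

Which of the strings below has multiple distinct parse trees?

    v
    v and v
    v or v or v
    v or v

v: 1 tree
v and v: 1 tree
v or v or v: 2 trees
v or v: 1 tree

v or v or v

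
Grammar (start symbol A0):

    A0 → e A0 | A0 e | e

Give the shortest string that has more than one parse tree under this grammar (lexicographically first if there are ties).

length 1: no string has ≥2 trees
length 2: e e has 2 parse trees

Two derivations of e e:
  A0 ⇒ e A0 ⇒ e e
  A0 ⇒ A0 e ⇒ e e

e e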